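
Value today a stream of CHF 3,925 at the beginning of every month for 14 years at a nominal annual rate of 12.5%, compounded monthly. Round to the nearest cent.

With 12 periods per year: i = 0.0104167, n = 168.
PV = PMT · [1 − (1+i)^(−n)] / i × (1+i) = 3925 · 79.990657 = 313,963.3304
(annuity-due: payments at period start, so ×(1+i).)

CHF 313,963.33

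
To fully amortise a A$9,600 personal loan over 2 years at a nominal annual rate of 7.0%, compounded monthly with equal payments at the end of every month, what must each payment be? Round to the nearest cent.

Periodic rate i = 0.07/12 = 0.00583333; n = 2 × 12 = 24 periods.
PMT = 9600 / ( [1 − (1+0.00583333)^(−24)] / 0.00583333 ) = 9600 / 22.335099 = 429.8168

A$429.82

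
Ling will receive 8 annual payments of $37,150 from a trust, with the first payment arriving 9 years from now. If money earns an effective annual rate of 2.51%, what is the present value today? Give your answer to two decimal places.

PV at t=8 (ordinary 8-year annuity): 37150 × a(8|0.0251) = 37150 × 7.167081 = 266,257.0557
Discount back 8 years: 266,257.0557 × (1+0.0251)^(−8) = 266,257.0557 × 0.820106 = 218,359.0806

$218,359.08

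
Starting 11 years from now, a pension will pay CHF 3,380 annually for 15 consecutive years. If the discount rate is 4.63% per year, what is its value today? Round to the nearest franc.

Value one period before first payment (t=10): 3380 × [1 − (1+0.0463)^(−15)] / 0.0463 = 3380 × 10.644199 = 35,977.3932
PV₀ = 35,977.3932 / (1+0.0463)^10 = 35,977.3932 / 1.572397 = 22,880.6016

CHF 22,881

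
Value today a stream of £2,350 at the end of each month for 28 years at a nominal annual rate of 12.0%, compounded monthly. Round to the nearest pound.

£226,700

With 12 periods per year: i = 0.01, n = 336.
Annuity factor a(336|0.01) = 96.468019; PV = 2350 × 96.468019 = 226,699.8437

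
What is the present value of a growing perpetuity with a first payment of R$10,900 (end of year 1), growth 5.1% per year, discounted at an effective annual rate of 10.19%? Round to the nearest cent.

R$214,145.38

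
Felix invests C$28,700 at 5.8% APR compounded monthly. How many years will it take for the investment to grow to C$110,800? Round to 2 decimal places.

Periodic rate i = 0.058/12 = 0.00483333.
n = ln(110800/28700) / ln(1+0.00483333) = ln(3.86063) / 0.004822 = 280.1569 months
= 280.1569/12 years

23.35 years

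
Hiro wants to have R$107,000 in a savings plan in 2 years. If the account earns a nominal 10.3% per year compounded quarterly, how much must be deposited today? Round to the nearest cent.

i = 0.103/4 = 0.02575 per quarter; n = 2·4 = 8.
PV = FV·(1+i)^(−n) = 107,000 × 0.815958 = 87,307.5040

R$87,307.50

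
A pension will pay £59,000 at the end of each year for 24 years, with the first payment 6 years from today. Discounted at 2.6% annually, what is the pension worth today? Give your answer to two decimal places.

Value one period before first payment (t=5): 59000 × [1 − (1+0.026)^(−24)] / 0.026 = 59000 × 17.688980 = 1,043,649.8101
Discount back 5 years: 1,043,649.8101 × (1+0.026)^(−5) = 1,043,649.8101 × 0.879555 = 917,947.8195

£917,947.82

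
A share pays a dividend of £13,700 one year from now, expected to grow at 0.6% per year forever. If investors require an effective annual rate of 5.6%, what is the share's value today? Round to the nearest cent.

£274,000.00

PV = PMT / (i − g) = 13700 / (0.056 − 0.006) = 13700 / 0.050000 = 274,000.0000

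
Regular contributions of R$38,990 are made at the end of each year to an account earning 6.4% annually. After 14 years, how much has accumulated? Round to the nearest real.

R$842,746

FV = 38990 × [(1+0.064)^14 − 1] / 0.064 = 38990 × 21.614412 = 842,745.9321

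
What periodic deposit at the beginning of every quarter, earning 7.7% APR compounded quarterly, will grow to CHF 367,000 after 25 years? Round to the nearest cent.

CHF 1,209.47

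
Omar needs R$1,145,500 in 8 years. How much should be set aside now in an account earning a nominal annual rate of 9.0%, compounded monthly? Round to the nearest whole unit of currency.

R$559,075

With 12 periods per year: i = 0.0075, n = 96.
PV = FV·(1+i)^(−n) = 1,145,500 × 0.488062 = 559,074.6898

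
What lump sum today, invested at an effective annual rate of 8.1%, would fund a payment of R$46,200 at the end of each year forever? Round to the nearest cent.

PV = C/r = 46200/0.081 = 570,370.3704

R$570,370.37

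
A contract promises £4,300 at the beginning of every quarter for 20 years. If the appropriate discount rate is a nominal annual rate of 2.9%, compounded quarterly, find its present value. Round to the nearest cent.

£262,217.63

i = 0.029/4 = 0.00725 per quarter; n = 20·4 = 80.
PV = 4300 × [1 − (1+0.00725)^(−80)] / 0.00725 × (1+i) = 4300 × 60.980843 = 262,217.6262
(annuity-due: payments at period start, so ×(1+i).)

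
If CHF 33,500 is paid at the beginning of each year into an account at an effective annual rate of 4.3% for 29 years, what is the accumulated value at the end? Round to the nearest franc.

CHF 1,942,329

FV = PMT · [(1+i)^n − 1] / i × (1+i) = 33500 · 57.979962 = 1,942,328.7432
Payments are at the start of each period, so multiply by (1+i).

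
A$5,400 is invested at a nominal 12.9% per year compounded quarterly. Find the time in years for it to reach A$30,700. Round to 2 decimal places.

13.69 years

Periodic rate i = 0.129/4 = 0.03225.
(1+i)^n = 30700/5400 = 5.68519, so n = ln 5.68519 / ln 1.03225 = 54.7516 quarters
= 54.7516/4 years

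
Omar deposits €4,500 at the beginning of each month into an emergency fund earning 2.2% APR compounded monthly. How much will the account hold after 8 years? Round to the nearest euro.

Periodic rate i = 0.022/12 = 0.00183333; n = 8 × 12 = 96 periods.
FV = 4500 × [(1+0.00183333)^96 − 1] / 0.00183333 × (1+i) = 4500 × 105.053662 = 472,741.4777
(Beginning-of-period payments → annuity-due factor ×(1+i).)

€472,741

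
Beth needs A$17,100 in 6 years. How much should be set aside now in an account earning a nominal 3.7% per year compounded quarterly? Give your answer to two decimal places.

A$13,709.64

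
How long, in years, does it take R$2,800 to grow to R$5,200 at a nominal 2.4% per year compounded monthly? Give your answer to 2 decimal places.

Periodic rate i = 0.024/12 = 0.002.
n = ln(5200/2800) / ln(1+0.002) = ln(1.85714) / 0.001998 = 309.8290 months
= 309.8290/12 years

25.82 years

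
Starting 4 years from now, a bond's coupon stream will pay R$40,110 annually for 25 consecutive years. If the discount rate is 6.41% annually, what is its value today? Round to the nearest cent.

R$409,462.86

Value one period before first payment (t=3): 40110 × [1 − (1+0.0641)^(−25)] / 0.0641 = 40110 × 12.300115 = 493,357.6230
Discount back 3 years: 493,357.6230 × (1+0.0641)^(−3) = 493,357.6230 × 0.829951 = 409,462.8580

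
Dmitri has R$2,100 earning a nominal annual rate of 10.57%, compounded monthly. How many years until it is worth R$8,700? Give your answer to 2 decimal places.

Periodic rate i = 0.1057/12 = 0.00880833.
(1+i)^n = 8700/2100 = 4.14286, so n = ln 4.14286 / ln 1.00881 = 162.0779 months
= 162.0779/12 years

13.51 years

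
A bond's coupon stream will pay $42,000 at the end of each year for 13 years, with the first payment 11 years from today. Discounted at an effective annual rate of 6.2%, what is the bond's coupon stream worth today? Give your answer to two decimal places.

$201,381.91

Value one period before first payment (t=10): 42000 × [1 − (1+0.062)^(−13)] / 0.062 = 42000 × 8.750167 = 367,507.0048
Discount back 10 years: 367,507.0048 × (1+0.062)^(−10) = 367,507.0048 × 0.547968 = 201,381.9092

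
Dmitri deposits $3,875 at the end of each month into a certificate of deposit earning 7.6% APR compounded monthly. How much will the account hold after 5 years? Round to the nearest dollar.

With 12 periods per year: i = 0.00633333, n = 60.
Accumulation factor s(60|0.00633333) = 72.715803; FV = 3875 × 72.715803 = 281,773.7357

$281,774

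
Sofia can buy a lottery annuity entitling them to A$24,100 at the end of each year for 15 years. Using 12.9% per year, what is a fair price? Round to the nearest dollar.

Annuity factor a(15|0.129) = 6.495905; PV = 24100 × 6.495905 = 156,551.3024

A$156,551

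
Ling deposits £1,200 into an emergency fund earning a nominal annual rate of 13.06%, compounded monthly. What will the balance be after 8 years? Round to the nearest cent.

i = 0.1306/12 = 0.0108833 per month; n = 8·12 = 96.
1,200 × (1+0.0108833)^96 = 1,200 × 2.826829 = 3,392.1944

£3,392.19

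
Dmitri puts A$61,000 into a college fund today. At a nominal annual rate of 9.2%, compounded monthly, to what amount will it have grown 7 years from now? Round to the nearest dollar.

With 12 periods per year: i = 0.00766667, n = 84.
FV = 61,000 × (1 + 0.00766667)^84 = 115,864.0757

A$115,864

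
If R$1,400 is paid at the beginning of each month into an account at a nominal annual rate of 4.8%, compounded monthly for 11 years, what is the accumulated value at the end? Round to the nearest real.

R$243,785

Periodic rate i = 0.048/12 = 0.004; n = 11 × 12 = 132 periods.
FV = 1400 × [(1+0.004)^132 − 1] / 0.004 × (1+i) = 1400 × 174.132016 = 243,784.8225
Payments are at the start of each period, so multiply by (1+i).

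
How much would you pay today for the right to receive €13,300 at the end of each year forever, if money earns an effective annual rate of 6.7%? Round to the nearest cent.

PV = C/r = 13300/0.067 = 198,507.4627

€198,507.46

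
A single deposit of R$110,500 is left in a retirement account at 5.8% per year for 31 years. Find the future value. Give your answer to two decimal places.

R$634,480.06

110,500 × (1+0.058)^31 = 110,500 × 5.741901 = 634,480.0582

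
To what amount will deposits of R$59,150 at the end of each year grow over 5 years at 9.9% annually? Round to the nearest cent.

R$360,398.44

FV = PMT · [(1+i)^n − 1] / i = 59150 · 6.092958 = 360,398.4394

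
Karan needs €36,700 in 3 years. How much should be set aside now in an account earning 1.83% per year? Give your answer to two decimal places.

€34,756.72

PV = FV·(1+i)^(−n) = 36,700 × 0.947050 = 34,756.7238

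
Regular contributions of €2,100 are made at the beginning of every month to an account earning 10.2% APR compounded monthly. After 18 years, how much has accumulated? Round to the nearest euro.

€1,301,339

Periodic rate i = 0.102/12 = 0.0085; n = 18 × 12 = 216 periods.
Accumulation factor s(216|0.0085) × (1+i) = 619.685342; FV = 2100 × 619.685342 = 1,301,339.2184
Payments are at the start of each period, so multiply by (1+i).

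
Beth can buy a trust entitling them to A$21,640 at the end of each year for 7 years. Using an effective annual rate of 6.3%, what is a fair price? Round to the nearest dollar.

PV = 21640 × [1 − (1+0.063)^(−7)] / 0.063 = 21640 × 5.523344 = 119,525.1550

A$119,525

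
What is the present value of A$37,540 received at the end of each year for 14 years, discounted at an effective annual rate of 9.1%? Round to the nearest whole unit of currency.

A$290,655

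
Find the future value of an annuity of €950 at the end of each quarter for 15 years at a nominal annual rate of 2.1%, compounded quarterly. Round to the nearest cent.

€66,795.08

Periodic rate i = 0.021/4 = 0.00525; n = 15 × 4 = 60 periods.
FV = PMT · [(1+i)^n − 1] / i = 950 · 70.310608 = 66,795.0778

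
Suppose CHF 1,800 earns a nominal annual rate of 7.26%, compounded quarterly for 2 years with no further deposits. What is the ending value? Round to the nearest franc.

Periodic rate i = 0.0726/4 = 0.01815; n = 2 × 4 = 8 periods.
1,800 × (1+0.01815)^8 = 1,800 × 1.154766 = 2,078.5795

CHF 2,079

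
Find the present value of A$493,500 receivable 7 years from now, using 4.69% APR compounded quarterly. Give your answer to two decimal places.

A$356,071.87

i = 0.0469/4 = 0.011725 per quarter; n = 7·4 = 28.
PV = 493,500 / (1 + 0.011725)^28 = 493,500 / 1.385956 = 356,071.8742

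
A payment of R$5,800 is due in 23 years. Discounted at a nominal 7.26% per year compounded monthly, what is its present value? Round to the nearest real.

R$1,098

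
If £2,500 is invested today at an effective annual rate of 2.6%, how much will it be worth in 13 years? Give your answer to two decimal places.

2,500 × (1+0.026)^13 = 2,500 × 1.396097 = 3,490.2433

£3,490.24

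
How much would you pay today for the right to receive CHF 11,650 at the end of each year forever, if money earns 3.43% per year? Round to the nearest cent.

CHF 339,650.15

PV = C/r = 11650/0.0343 = 339,650.1458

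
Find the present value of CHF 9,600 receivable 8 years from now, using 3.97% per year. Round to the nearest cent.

Discount factor = (1+0.0397)^(−8) = 0.732379; PV = 9,600 × 0.732379 = 7,030.8346

CHF 7,030.83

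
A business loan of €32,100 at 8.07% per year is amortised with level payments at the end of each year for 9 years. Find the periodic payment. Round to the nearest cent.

PMT = 32100 / ( [1 − (1+0.0807)^(−9)] / 0.0807 ) = 32100 / 6.228745 = 5,153.5262

€5,153.53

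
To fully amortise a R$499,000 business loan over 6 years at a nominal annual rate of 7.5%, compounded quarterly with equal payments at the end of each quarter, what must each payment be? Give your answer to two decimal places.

R$26,010.57

With 4 periods per year: i = 0.01875, n = 24.
PMT = 499000 / ( [1 − (1+0.01875)^(−24)] / 0.01875 ) = 499000 / 19.184505 = 26,010.5745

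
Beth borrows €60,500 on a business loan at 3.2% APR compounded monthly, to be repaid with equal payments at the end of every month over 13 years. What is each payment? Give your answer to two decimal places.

Periodic rate i = 0.032/12 = 0.00266667; n = 13 × 12 = 156 periods.
PMT = 60500 / ( [1 − (1+0.00266667)^(−156)] / 0.00266667 ) = 60500 / 127.482891 = 474.5735

€474.57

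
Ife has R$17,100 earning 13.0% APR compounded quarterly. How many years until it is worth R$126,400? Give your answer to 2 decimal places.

15.64 years

Periodic rate i = 0.13/4 = 0.0325.
(1+i)^n = 126400/17100 = 7.39181, so n = ln 7.39181 / ln 1.0325 = 62.5448 quarters
= 62.5448/4 years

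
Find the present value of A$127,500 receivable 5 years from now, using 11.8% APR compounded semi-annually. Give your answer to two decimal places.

With 2 periods per year: i = 0.059, n = 10.
PV = FV·(1+i)^(−n) = 127,500 × 0.563690 = 71,870.4863

A$71,870.49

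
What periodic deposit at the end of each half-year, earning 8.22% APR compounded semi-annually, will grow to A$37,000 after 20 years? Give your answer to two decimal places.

A$379.38

i = 0.0822/2 = 0.0411 per half-year; n = 20·2 = 40.
PMT = 37000 / ( [(1+0.0411)^40 − 1] / 0.0411 ) = 37000 / 97.527658 = 379.3796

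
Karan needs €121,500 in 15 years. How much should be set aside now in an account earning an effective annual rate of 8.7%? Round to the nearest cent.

PV = 121,500 / (1 + 0.087)^15 = 121,500 / 3.494968 = 34,764.2702

€34,764.27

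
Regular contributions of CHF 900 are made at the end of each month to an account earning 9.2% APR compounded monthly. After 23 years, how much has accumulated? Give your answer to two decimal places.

CHF 848,878.14

i = 0.092/12 = 0.00766667 per month; n = 23·12 = 276.
FV = 900 × [(1+0.00766667)^276 − 1] / 0.00766667 = 900 × 943.197934 = 848,878.1405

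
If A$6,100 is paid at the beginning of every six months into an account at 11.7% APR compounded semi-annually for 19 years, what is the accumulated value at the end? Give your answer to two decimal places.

A$847,079.80

With 2 periods per year: i = 0.0585, n = 38.
FV = PMT · [(1+i)^n − 1] / i × (1+i) = 6100 · 138.865540 = 847,079.7967
Payments are at the start of each period, so multiply by (1+i).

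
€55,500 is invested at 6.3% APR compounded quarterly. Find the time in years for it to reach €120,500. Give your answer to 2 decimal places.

12.40 years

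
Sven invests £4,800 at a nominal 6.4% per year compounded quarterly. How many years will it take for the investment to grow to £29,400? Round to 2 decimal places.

28.54 years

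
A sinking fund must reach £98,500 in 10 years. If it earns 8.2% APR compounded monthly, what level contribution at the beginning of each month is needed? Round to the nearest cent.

£528.81

Periodic rate i = 0.082/12 = 0.00683333; n = 10 × 12 = 120 periods.
PMT = 98500 / ( [(1+0.00683333)^120 − 1] / 0.00683333 × (1+i) ) = 98500 / 186.265587 = 528.8148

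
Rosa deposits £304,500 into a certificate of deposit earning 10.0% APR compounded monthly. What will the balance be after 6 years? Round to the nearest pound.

£553,457

i = 0.1/12 = 0.00833333 per month; n = 6·12 = 72.
304,500 × (1+0.00833333)^72 = 304,500 × 1.817594 = 553,457.4583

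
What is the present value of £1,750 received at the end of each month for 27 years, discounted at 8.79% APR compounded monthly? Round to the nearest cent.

Periodic rate i = 0.0879/12 = 0.007325; n = 27 × 12 = 324 periods.
Annuity factor a(324|0.007325) = 123.688438; PV = 1750 × 123.688438 = 216,454.7674

£216,454.77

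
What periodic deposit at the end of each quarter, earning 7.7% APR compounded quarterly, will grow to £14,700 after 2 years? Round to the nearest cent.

£1,717.24

Periodic rate i = 0.077/4 = 0.01925; n = 2 × 4 = 8 periods.
PMT = 14700 / ( [(1+0.01925)^8 − 1] / 0.01925 ) = 14700 / 8.560259 = 1,717.2378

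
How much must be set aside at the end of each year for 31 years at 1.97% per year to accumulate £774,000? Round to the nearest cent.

£18,352.77

PMT = 774000 / ( [(1+0.0197)^31 − 1] / 0.0197 ) = 774000 / 42.173465 = 18,352.7723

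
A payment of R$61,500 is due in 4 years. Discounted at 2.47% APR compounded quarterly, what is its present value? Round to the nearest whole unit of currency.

R$55,731

Periodic rate i = 0.0247/4 = 0.006175; n = 4 × 4 = 16 periods.
PV = 61,500 / (1 + 0.006175)^16 = 61,500 / 1.103510 = 55,731.2466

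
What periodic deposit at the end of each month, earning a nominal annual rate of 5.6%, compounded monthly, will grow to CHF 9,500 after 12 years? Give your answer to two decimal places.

Periodic rate i = 0.056/12 = 0.00466667; n = 12 × 12 = 144 periods.
PMT = 9500 / ( [(1+0.00466667)^144 − 1] / 0.00466667 ) = 9500 / 204.662408 = 46.4179

CHF 46.42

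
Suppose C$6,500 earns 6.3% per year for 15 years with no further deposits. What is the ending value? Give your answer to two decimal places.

6,500 × (1+0.063)^15 = 6,500 × 2.500339 = 16,252.2062

C$16,252.21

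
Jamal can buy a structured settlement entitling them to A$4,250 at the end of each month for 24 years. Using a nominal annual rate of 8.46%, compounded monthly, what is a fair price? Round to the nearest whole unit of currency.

A$523,129

With 12 periods per year: i = 0.00705, n = 288.
PV = 4250 × [1 − (1+0.00705)^(−288)] / 0.00705 = 4250 × 123.089141 = 523,128.8487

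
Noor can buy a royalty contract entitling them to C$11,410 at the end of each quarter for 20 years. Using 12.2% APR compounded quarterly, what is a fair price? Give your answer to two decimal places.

i = 0.122/4 = 0.0305 per quarter; n = 20·4 = 80.
PV = 11410 × [1 − (1+0.0305)^(−80)] / 0.0305 = 11410 × 29.823006 = 340,280.5011

C$340,280.50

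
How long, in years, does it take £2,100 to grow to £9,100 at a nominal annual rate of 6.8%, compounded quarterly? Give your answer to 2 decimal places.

21.75 years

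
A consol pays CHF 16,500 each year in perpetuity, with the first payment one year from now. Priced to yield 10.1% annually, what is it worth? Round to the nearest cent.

CHF 163,366.34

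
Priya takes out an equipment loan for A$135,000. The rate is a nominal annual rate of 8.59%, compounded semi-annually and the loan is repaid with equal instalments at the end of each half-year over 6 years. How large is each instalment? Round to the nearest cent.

A$14,631.83

i = 0.0859/2 = 0.04295 per half-year; n = 6·2 = 12.
Annuity-PV factor = 9.226459; PMT = 135000 / 9.226459 = 14,631.8320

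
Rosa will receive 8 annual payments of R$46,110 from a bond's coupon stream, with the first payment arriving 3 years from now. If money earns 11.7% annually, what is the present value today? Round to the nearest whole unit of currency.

Value one period before first payment (t=2): 46110 × [1 − (1+0.117)^(−8)] / 0.117 = 46110 × 5.020144 = 231,478.8500
PV₀ = 231,478.8500 / (1+0.117)^2 = 231,478.8500 / 1.247689 = 185,526.0806

R$185,526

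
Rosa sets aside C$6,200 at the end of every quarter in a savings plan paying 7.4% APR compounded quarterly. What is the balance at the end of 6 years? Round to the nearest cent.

C$185,201.93

i = 0.074/4 = 0.0185 per quarter; n = 6·4 = 24.
FV = PMT · [(1+i)^n − 1] / i = 6200 · 29.871279 = 185,201.9277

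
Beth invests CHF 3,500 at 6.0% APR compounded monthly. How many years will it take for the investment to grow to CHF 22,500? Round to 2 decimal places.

31.09 years

Periodic rate i = 0.06/12 = 0.005.
(1+i)^n = 22500/3500 = 6.42857, so n = ln 6.42857 / ln 1.005 = 373.0801 months
= 373.0801/12 years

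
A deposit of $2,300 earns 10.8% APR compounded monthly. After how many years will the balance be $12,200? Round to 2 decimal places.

15.52 years

Periodic rate i = 0.108/12 = 0.009.
n = ln(12200/2300) / ln(1+0.009) = ln(5.30435) / 0.008960 = 186.2249 months
= 186.2249/12 years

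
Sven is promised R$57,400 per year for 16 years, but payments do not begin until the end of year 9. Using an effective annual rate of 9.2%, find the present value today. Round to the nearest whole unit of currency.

PV at t=8 (ordinary 16-year annuity): 57400 × a(16|0.092) = 57400 × 8.210984 = 471,310.4723
PV₀ = 471,310.4723 / (1+0.092)^8 = 471,310.4723 / 2.022000 = 233,091.2564

R$233,091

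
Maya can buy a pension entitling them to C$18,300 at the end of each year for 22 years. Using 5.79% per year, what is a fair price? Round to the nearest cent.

Annuity factor a(22|0.0579) = 12.264592; PV = 18300 × 12.264592 = 224,442.0366

C$224,442.04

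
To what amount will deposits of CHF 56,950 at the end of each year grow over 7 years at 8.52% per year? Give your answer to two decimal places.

CHF 516,311.62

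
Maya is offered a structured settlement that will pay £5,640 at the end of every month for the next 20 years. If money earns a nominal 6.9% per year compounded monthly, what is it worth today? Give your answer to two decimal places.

i = 0.069/12 = 0.00575 per month; n = 20·12 = 240.
PV = PMT · [1 − (1+i)^(−n)] / i = 5640 · 129.986983 = 733,126.5831

£733,126.58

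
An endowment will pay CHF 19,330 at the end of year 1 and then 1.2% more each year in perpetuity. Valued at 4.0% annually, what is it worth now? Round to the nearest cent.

PV = D₁/(r − g) = 19330/(0.04 − 0.012) = 690,357.1429

CHF 690,357.14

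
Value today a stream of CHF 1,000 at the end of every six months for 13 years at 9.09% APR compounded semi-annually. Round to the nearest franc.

CHF 15,075

i = 0.0909/2 = 0.04545 per half-year; n = 13·2 = 26.
PV = PMT · [1 − (1+i)^(−n)] / i = 1000 · 15.074626 = 15,074.6263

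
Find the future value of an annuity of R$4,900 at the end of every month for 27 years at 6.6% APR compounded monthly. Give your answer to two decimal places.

R$4,376,847.13

Periodic rate i = 0.066/12 = 0.0055; n = 27 × 12 = 324 periods.
FV = 4900 × [(1+0.0055)^324 − 1] / 0.0055 = 4900 × 893.234108 = 4,376,847.1312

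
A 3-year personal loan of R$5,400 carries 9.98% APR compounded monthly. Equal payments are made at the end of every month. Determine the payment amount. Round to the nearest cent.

i = 0.0998/12 = 0.00831667 per month; n = 3·12 = 36.
Annuity-PV factor = 31.000256; PMT = 5400 / 31.000256 = 174.1921

R$174.19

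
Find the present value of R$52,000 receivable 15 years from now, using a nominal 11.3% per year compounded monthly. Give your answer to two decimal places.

R$9,623.18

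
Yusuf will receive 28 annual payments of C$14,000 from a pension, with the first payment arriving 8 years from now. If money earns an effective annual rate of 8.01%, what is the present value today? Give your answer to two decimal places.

C$90,134.24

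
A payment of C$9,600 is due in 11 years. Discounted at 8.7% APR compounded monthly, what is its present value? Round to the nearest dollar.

C$3,700

Periodic rate i = 0.087/12 = 0.00725; n = 11 × 12 = 132 periods.
PV = FV·(1+i)^(−n) = 9,600 × 0.385371 = 3,699.5661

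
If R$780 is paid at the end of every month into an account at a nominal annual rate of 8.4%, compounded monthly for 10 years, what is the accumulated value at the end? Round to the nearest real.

R$145,927

With 12 periods per year: i = 0.007, n = 120.
Accumulation factor s(120|0.007) = 187.085483; FV = 780 × 187.085483 = 145,926.6767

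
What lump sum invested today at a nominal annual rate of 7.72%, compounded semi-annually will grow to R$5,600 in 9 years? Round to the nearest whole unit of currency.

R$2,832

i = 0.0772/2 = 0.0386 per half-year; n = 9·2 = 18.
Discount factor = (1+0.0386)^(−18) = 0.505743; PV = 5,600 × 0.505743 = 2,832.1633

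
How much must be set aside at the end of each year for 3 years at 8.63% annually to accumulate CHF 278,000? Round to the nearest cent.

CHF 85,110.35

FV-annuity factor = 3.266348; PMT = 278000 / 3.266348 = 85,110.3515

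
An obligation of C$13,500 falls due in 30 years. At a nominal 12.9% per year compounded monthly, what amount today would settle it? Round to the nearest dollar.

i = 0.129/12 = 0.01075 per month; n = 30·12 = 360.
PV = FV·(1+i)^(−n) = 13,500 × 0.021294 = 287.4642

C$287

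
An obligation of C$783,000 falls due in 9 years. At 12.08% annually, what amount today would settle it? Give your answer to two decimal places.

PV = FV·(1+i)^(−n) = 783,000 × 0.358300 = 280,548.9590

C$280,548.96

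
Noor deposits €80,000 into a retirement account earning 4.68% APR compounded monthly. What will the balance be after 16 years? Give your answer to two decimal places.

With 12 periods per year: i = 0.0039, n = 192.
FV = PV·(1+i)^n = 80,000 × 2.111384 = 168,910.7147

€168,910.71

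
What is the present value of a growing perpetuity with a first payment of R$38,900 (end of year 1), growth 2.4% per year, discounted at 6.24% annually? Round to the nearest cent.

PV = PMT / (i − g) = 38900 / (0.0624 − 0.024) = 38900 / 0.038400 = 1,013,020.8333

R$1,013,020.83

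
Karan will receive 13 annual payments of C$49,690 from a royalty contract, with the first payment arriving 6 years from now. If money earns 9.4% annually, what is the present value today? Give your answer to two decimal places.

C$232,416.65

PV at t=5 (ordinary 13-year annuity): 49690 × a(13|0.094) = 49690 × 7.329677 = 364,211.6671
PV₀ = 364,211.6671 / (1+0.094)^5 = 364,211.6671 / 1.567064 = 232,416.6536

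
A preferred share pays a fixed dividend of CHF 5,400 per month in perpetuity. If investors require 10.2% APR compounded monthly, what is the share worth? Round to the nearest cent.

CHF 635,294.12

Periodic rate i = 0.102/12 = 0.0085.
PV = C/r = 5400/0.0085 = 635,294.1176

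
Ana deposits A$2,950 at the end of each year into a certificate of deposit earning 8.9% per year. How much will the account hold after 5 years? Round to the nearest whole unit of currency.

Accumulation factor s(5|0.089) = 5.972798; FV = 2950 × 5.972798 = 17,619.7529

A$17,620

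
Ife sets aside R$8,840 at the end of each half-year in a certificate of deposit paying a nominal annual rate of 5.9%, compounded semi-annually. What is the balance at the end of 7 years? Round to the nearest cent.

R$150,532.42

i = 0.059/2 = 0.0295 per half-year; n = 7·2 = 14.
FV = 8840 × [(1+0.0295)^14 − 1] / 0.0295 = 8840 × 17.028555 = 150,532.4231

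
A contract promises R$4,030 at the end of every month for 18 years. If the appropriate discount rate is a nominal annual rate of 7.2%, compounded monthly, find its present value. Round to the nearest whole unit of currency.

R$487,169

With 12 periods per year: i = 0.006, n = 216.
PV = 4030 × [1 − (1+0.006)^(−216)] / 0.006 = 4030 × 120.885705 = 487,169.3899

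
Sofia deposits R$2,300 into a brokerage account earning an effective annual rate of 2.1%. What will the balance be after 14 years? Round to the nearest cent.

2,300 × (1+0.021)^14 = 2,300 × 1.337705 = 3,076.7218

R$3,076.72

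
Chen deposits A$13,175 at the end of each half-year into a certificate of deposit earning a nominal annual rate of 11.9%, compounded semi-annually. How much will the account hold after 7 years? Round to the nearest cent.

With 2 periods per year: i = 0.0595, n = 14.
FV = PMT · [(1+i)^n − 1] / i = 13175 · 20.941498 = 275,904.2402

A$275,904.24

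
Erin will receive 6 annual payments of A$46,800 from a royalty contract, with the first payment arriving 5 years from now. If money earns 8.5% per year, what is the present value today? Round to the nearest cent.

Value one period before first payment (t=4): 46800 × [1 − (1+0.085)^(−6)] / 0.085 = 46800 × 4.553587 = 213,107.8795
Discount back 4 years: 213,107.8795 × (1+0.085)^(−4) = 213,107.8795 × 0.721574 = 153,773.1656

A$153,773.17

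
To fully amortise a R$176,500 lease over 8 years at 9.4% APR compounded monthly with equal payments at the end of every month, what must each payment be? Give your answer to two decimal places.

i = 0.094/12 = 0.00783333 per month; n = 8·12 = 96.
Annuity-PV factor = 67.301352; PMT = 176500 / 67.301352 = 2,622.5328

R$2,622.53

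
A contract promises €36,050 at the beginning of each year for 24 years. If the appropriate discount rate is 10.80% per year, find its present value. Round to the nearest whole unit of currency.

PV = PMT · [1 − (1+i)^(−n)] / i × (1+i) = 36050 · 9.383950 = 338,291.3806
Payments are at the start of each period, so multiply by (1+i).

€338,291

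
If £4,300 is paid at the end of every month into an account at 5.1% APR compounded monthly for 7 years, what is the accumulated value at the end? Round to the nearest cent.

£432,990.01

Periodic rate i = 0.051/12 = 0.00425; n = 7 × 12 = 84 periods.
FV = PMT · [(1+i)^n − 1] / i = 4300 · 100.695350 = 432,990.0057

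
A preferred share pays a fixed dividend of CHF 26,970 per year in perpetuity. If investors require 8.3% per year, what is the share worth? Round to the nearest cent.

PV = C/r = 26970/0.083 = 324,939.7590

CHF 324,939.76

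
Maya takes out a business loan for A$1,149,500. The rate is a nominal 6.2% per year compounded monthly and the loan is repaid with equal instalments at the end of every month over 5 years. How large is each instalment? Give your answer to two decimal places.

A$22,330.11

Periodic rate i = 0.062/12 = 0.00516667; n = 5 × 12 = 60 periods.
Annuity-PV factor = 51.477572; PMT = 1.1495e+06 / 51.477572 = 22,330.1129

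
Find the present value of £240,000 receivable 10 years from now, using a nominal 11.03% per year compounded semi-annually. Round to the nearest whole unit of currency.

£82,021

With 2 periods per year: i = 0.05515, n = 20.
Discount factor = (1+0.05515)^(−20) = 0.341756; PV = 240,000 × 0.341756 = 82,021.3997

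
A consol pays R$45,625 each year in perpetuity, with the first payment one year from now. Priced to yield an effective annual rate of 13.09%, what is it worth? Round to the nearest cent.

PV = PMT / i = 45625 / 0.1309 = 348,548.5103

R$348,548.51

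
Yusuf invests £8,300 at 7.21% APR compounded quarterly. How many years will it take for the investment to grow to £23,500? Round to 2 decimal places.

Periodic rate i = 0.0721/4 = 0.018025.
n = ln(23500/8300) / ln(1+0.018025) = ln(2.83133) / 0.017864 = 58.2578 quarters
= 58.2578/4 years

14.56 years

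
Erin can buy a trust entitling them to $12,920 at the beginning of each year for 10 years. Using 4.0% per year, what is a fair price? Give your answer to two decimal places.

PV = PMT · [1 − (1+i)^(−n)] / i × (1+i) = 12920 · 8.435332 = 108,984.4844
Payments are at the start of each period, so multiply by (1+i).

$108,984.48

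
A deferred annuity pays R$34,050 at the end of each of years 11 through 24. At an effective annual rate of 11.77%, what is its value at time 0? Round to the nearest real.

R$75,057

PV at t=10 (ordinary 14-year annuity): 34050 × a(14|0.1177) = 34050 × 6.706931 = 228,370.9954
Discount back 10 years: 228,370.9954 × (1+0.1177)^(−10) = 228,370.9954 × 0.328660 = 75,056.5219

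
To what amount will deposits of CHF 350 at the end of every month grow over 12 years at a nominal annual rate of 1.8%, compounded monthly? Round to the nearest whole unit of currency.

CHF 56,210

i = 0.018/12 = 0.0015 per month; n = 12·12 = 144.
FV = PMT · [(1+i)^n − 1] / i = 350 · 160.601025 = 56,210.3588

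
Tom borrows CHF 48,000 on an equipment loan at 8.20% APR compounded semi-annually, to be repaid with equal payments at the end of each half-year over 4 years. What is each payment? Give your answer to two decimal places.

CHF 7,158.80

With 2 periods per year: i = 0.041, n = 8.
PMT = 48000 / ( [1 − (1+0.041)^(−8)] / 0.041 ) = 48000 / 6.705030 = 7,158.8042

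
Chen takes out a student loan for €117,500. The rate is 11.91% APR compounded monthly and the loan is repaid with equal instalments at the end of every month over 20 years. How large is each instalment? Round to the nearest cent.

i = 0.1191/12 = 0.009925 per month; n = 20·12 = 240.
PMT = 117500 / ( [1 − (1+0.009925)^(−240)] / 0.009925 ) = 117500 / 91.339374 = 1,286.4113

€1,286.41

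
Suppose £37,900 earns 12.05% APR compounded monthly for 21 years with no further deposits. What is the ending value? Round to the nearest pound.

£470,046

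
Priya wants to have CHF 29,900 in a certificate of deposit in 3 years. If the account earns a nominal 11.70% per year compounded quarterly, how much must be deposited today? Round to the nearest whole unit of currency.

With 4 periods per year: i = 0.02925, n = 12.
PV = FV·(1+i)^(−n) = 29,900 × 0.707538 = 21,155.3727

CHF 21,155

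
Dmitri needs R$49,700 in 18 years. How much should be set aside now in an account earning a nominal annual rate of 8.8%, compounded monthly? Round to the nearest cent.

R$10,255.20

Periodic rate i = 0.088/12 = 0.00733333; n = 18 × 12 = 216 periods.
PV = 49,700 / (1 + 0.00733333)^216 = 49,700 / 4.846323 = 10,255.1979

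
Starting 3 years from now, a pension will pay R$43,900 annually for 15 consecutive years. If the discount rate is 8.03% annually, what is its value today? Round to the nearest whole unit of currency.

R$321,387

PV at t=2 (ordinary 15-year annuity): 43900 × a(15|0.0803) = 43900 × 8.543822 = 375,073.7755
Discount back 2 years: 375,073.7755 × (1+0.0803)^(−2) = 375,073.7755 × 0.856863 = 321,386.7353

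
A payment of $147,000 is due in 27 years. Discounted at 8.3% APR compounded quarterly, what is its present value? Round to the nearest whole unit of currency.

Periodic rate i = 0.083/4 = 0.02075; n = 27 × 4 = 108 periods.
PV = FV·(1+i)^(−n) = 147,000 × 0.108819 = 15,996.4409

$15,996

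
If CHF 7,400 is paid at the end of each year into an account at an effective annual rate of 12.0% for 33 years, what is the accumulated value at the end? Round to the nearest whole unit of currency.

FV = 7400 × [(1+0.12)^33 − 1] / 0.12 = 7400 × 342.429446 = 2,533,977.8970

CHF 2,533,978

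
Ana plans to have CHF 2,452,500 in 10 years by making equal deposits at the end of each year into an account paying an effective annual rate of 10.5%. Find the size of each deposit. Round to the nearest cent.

CHF 150,233.58

FV-annuity factor = 16.324579; PMT = 2.4525e+06 / 16.324579 = 150,233.5788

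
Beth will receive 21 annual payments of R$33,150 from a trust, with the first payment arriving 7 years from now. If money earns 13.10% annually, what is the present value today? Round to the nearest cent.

R$111,788.60

Value one period before first payment (t=6): 33150 × [1 − (1+0.131)^(−21)] / 0.131 = 33150 × 7.058129 = 233,976.9862
Discount back 6 years: 233,976.9862 × (1+0.131)^(−6) = 233,976.9862 × 0.477776 = 111,788.5989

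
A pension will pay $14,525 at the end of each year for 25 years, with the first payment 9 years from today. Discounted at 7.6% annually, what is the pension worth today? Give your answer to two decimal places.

PV at t=8 (ordinary 25-year annuity): 14525 × a(25|0.076) = 14525 × 11.049851 = 160,499.0853
Discount back 8 years: 160,499.0853 × (1+0.076)^(−8) = 160,499.0853 × 0.556547 = 89,325.2810

$89,325.28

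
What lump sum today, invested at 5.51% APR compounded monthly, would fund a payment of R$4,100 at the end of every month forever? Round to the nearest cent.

Periodic rate i = 0.0551/12 = 0.00459167.
PV = C/r = 4100/0.00459167 = 892,921.9601

R$892,921.96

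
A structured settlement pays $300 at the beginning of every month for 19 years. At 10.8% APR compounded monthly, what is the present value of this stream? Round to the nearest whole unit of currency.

$29,272

i = 0.108/12 = 0.009 per month; n = 19·12 = 228.
PV = PMT · [1 − (1+i)^(−n)] / i × (1+i) = 300 · 97.574514 = 29,272.3542
(Beginning-of-period payments → annuity-due factor ×(1+i).)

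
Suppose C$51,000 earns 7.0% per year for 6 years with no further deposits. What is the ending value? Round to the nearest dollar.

C$76,537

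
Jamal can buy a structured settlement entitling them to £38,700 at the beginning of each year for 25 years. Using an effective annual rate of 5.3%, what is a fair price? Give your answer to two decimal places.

PV = PMT · [1 − (1+i)^(−n)] / i × (1+i) = 38700 · 14.404773 = 557,464.7270
(Beginning-of-period payments → annuity-due factor ×(1+i).)

£557,464.73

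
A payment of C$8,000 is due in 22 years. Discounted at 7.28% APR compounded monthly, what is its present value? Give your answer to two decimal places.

C$1,620.41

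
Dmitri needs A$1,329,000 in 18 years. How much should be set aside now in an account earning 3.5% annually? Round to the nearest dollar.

PV = FV·(1+i)^(−n) = 1,329,000 × 0.538361 = 715,481.9545

A$715,482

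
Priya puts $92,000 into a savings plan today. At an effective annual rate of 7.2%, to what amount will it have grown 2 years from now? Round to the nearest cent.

FV = 92,000 × (1 + 0.072)^2 = 105,724.9280

$105,724.93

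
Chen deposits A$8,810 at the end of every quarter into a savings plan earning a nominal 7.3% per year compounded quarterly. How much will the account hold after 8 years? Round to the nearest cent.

i = 0.073/4 = 0.01825 per quarter; n = 8·4 = 32.
FV = PMT · [(1+i)^n − 1] / i = 8810 · 42.946874 = 378,361.9606

A$378,361.96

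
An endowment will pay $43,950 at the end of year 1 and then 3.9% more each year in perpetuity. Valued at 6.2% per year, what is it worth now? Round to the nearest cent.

PV = D₁/(r − g) = 43950/(0.062 − 0.039) = 1,910,869.5652

$1,910,869.57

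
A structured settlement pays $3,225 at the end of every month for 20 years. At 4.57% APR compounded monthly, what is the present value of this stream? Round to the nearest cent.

$506,729.55

i = 0.0457/12 = 0.00380833 per month; n = 20·12 = 240.
PV = 3225 × [1 − (1+0.00380833)^(−240)] / 0.00380833 = 3225 × 157.125442 = 506,729.5511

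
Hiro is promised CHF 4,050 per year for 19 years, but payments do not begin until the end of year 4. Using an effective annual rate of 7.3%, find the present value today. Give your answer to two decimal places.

PV at t=3 (ordinary 19-year annuity): 4050 × a(19|0.073) = 4050 × 10.107076 = 40,933.6576
PV₀ = 40,933.6576 / (1+0.073)^3 = 40,933.6576 / 1.235376 = 33,134.5736

CHF 33,134.57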